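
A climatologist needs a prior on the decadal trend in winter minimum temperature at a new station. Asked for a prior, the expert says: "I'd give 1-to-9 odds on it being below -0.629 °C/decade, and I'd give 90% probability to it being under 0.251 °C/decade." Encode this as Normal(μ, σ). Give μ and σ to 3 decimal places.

μ = -0.189, σ = 0.343

For Normal(μ,σ), the p-quantile is μ + z_p·σ. Here z_{0.1} = -1.282, z_{0.9} = 1.282.
So -0.629 = μ − 1.282σ and 0.251 = μ + 1.282σ.
Subtracting: σ = (0.251 − -0.629)/(1.282 − (-1.282)) = 0.343.
Then μ = -0.629 − (-1.282)·0.343 = -0.189.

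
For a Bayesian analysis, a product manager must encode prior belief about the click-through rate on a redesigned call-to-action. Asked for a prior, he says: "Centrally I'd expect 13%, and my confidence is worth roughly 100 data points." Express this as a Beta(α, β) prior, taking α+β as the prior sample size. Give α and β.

Under the effective-sample-size interpretation, Beta(α, β) has prior mean α/(α+β) and prior sample size α+β.
So α+β = 100 and α/(α+β) = 0.13, giving α = 0.13·100 = 13 and β = 100 − 13 = 87.

α = 13, β = 87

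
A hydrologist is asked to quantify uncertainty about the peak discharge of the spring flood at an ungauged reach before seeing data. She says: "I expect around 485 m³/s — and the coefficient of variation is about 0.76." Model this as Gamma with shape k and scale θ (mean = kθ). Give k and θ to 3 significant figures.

For Gamma(k, scale θ): mean = kθ, variance = kθ², so CV = 1/√k.
CV = 0.76, hence k = 1/CV² = 1.73.
Then θ = mean/k = 485/1.73 = 280.

k ≈ 1.73, θ ≈ 280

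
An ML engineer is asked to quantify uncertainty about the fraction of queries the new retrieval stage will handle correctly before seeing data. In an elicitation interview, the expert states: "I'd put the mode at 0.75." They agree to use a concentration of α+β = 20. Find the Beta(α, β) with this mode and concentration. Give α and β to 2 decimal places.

For α,β > 1 the Beta mode is (α−1)/(α+β−2). With α+β = 20, the mode is (α−1)/18.
Set (α−1)/18 = 0.75 → α = 1 + 0.75·18 = 14.50.
β = 20 − α = 5.50.

α = 14.50, β = 5.50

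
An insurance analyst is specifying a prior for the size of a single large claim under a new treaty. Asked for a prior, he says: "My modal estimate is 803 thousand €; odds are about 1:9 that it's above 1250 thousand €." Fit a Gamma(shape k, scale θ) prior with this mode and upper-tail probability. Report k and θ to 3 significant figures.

Gamma(k,θ) with k>1 has mode (k−1)θ, so θ = 803/(k−1).
Need P(X < 1250) = 0.9 with θ tied to k this way. Start at k = 2, θ = 803: P(X<1250) ≈ 0.461.
Too low — raise k to concentrate. Iterating converges to k ≈ 10.6.
Then θ = 803/(10.6−1) ≈ 84.

k ≈ 10.6, θ ≈ 84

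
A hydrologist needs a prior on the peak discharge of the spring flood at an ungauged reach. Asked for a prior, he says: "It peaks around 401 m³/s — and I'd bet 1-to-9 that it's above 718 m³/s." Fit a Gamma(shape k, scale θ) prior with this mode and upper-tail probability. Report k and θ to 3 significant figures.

Gamma(k,θ) with k>1 has mode (k−1)θ, so θ = 401/(k−1).
Need P(X < 718) = 0.9 with θ tied to k this way. Start at k = 2, θ = 401: P(X<718) ≈ 0.534.
Too low — raise k to concentrate. Iterating converges to k ≈ 6.61.
Then θ = 401/(6.61−1) ≈ 71.5.

k ≈ 6.61, θ ≈ 71.5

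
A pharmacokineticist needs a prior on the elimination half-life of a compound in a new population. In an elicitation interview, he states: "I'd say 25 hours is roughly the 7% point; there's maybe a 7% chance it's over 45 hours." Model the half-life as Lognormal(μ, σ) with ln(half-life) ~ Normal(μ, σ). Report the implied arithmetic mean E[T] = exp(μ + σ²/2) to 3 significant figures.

If T ~ Lognormal(μ,σ) then ln T ~ Normal(μ,σ), so the p-quantile of ln T is μ + z_p·σ.
ln(25) = 3.219 and ln(45) = 3.807; z_{0.07} = -1.476, z_{0.93} = 1.476.
σ = (3.807 − 3.219)/(1.476 − (-1.476)) = 0.199.
μ = 3.219 − (-1.476)·0.199 = 3.513.
E[T] = exp(μ + σ²/2) = exp(3.513 + 0.0198) = 34.2 hours.

E[T] ≈ 34.2 hours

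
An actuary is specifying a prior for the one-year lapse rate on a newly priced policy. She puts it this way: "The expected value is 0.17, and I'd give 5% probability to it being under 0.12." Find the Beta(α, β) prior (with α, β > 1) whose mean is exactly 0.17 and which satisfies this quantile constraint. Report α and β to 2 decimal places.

With mean 0.17 fixed, write α = 0.17s, β = 0.83s where s = α+β.
Need P(θ < 0.12) = 0.05 under Beta(0.17s, 0.83s). Normal approximation: (q−m)/√(m(1−m)/s) ≈ z_{0.05} = -1.64, so s ≈ 0.17·0.83·(-1.64)²/(0.12−0.17)² = 152.7.
At s = 152.7: P(θ<0.12) ≈ 0.040. Adjusting to match 0.05 gives s ≈ 135.45.
So α = 0.17·135.45 ≈ 23.03, β = 0.83·135.45 ≈ 112.42.

α ≈ 23.03, β ≈ 112.42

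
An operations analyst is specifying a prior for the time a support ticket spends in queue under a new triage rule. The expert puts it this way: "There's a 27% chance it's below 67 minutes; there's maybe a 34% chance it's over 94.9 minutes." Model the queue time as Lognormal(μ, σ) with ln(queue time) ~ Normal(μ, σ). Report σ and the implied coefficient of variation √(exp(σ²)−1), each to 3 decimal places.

σ ≈ 0.340, CV ≈ 0.350

If T ~ Lognormal(μ,σ) then ln T ~ Normal(μ,σ), so the p-quantile of ln T is μ + z_p·σ.
ln(67) = 4.205 and ln(94.9) = 4.553; z_{0.27} = -0.6128, z_{0.66} = 0.4125.
σ = (4.553 − 4.205)/(0.4125 − (-0.6128)) = 0.340.
μ = 4.205 − (-0.6128)·0.340 = 4.413.
CV = √(exp(σ²)−1) = √(exp(0.1153)−1) = 0.350.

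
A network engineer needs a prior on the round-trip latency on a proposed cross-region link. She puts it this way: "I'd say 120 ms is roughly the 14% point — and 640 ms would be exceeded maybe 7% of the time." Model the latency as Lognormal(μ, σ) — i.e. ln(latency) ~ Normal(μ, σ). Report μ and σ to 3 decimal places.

μ ≈ 5.495, σ ≈ 0.655

If T ~ Lognormal(μ,σ) then ln T ~ Normal(μ,σ), so the p-quantile of ln T is μ + z_p·σ.
ln(120) = 4.787 and ln(640) = 6.461; z_{0.14} = -1.08, z_{0.93} = 1.476.
σ = (6.461 − 4.787)/(1.476 − (-1.08)) = 0.655.
μ = 4.787 − (-1.08)·0.655 = 5.495.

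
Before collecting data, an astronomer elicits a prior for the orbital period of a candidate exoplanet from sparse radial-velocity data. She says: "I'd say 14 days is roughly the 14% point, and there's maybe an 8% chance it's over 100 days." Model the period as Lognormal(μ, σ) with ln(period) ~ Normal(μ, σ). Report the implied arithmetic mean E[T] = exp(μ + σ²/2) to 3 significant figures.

E[T] ≈ 45 days

If T ~ Lognormal(μ,σ) then ln T ~ Normal(μ,σ), so the p-quantile of ln T is μ + z_p·σ.
ln(14) = 2.639 and ln(100) = 4.605; z_{0.14} = -1.08, z_{0.92} = 1.405.
σ = (4.605 − 2.639)/(1.405 − (-1.08)) = 0.791.
μ = 2.639 − (-1.08)·0.791 = 3.494.
E[T] = exp(μ + σ²/2) = exp(3.494 + 0.3129) = 45 days.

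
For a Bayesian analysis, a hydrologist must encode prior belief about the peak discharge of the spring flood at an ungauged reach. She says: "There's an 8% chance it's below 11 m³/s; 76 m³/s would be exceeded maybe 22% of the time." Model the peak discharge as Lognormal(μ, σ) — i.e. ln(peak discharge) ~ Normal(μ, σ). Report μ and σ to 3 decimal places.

μ ≈ 3.645, σ ≈ 0.888

If T ~ Lognormal(μ,σ) then ln T ~ Normal(μ,σ), so the p-quantile of ln T is μ + z_p·σ.
ln(11) = 2.398 and ln(76) = 4.331; z_{0.08} = -1.405, z_{0.78} = 0.7722.
σ = (4.331 − 2.398)/(0.7722 − (-1.405)) = 0.888.
μ = 2.398 − (-1.405)·0.888 = 3.645.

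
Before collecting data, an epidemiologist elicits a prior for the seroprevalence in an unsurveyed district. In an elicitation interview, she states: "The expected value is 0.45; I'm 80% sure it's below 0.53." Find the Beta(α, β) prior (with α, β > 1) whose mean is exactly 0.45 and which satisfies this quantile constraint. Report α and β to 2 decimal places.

With mean 0.45 fixed, write α = 0.45s, β = 0.55s where s = α+β.
Need P(θ < 0.53) = 0.8 under Beta(0.45s, 0.55s). Normal approximation: (q−m)/√(m(1−m)/s) ≈ z_{0.8} = 0.842, so s ≈ 0.45·0.55·(0.842)²/(0.53−0.45)² = 27.4.
At s = 27.4: P(θ<0.53) ≈ 0.800. Adjusting to match 0.8 gives s ≈ 27.29.
So α = 0.45·27.29 ≈ 12.28, β = 0.55·27.29 ≈ 15.01.

α ≈ 12.28, β ≈ 15.01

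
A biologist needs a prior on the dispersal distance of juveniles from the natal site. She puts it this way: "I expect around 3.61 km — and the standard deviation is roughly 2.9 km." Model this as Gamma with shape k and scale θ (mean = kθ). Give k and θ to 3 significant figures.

k ≈ 1.55, θ ≈ 2.33

For Gamma(k, scale θ): mean = kθ, variance = kθ², so CV = 1/√k.
CV = SD/mean = 2.9/3.61 = 0.8033, hence k = 1/CV² = 1.55.
Then θ = mean/k = 3.61/1.55 = 2.33.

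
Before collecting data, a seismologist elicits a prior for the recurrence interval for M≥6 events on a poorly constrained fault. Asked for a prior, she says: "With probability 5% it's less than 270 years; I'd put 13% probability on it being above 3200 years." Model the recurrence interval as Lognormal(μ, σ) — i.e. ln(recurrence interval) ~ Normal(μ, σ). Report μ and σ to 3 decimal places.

If T ~ Lognormal(μ,σ) then ln T ~ Normal(μ,σ), so the p-quantile of ln T is μ + z_p·σ.
ln(270) = 5.598 and ln(3200) = 8.071; z_{0.05} = -1.645, z_{0.87} = 1.126.
σ = (8.071 − 5.598)/(1.126 − (-1.645)) = 0.892.
μ = 5.598 − (-1.645)·0.892 = 7.066.

μ ≈ 7.066, σ ≈ 0.892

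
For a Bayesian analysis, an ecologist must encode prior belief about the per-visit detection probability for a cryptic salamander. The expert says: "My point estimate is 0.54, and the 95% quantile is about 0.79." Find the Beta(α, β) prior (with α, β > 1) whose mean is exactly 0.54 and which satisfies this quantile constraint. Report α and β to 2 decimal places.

α ≈ 5.06, β ≈ 4.31

With mean 0.54 fixed, write α = 0.54s, β = 0.46s where s = α+β.
Need P(θ < 0.79) = 0.95 under Beta(0.54s, 0.46s). Normal approximation: (q−m)/√(m(1−m)/s) ≈ z_{0.95} = 1.64, so s ≈ 0.54·0.46·(1.64)²/(0.79−0.54)² = 10.8.
At s = 10.8: P(θ<0.79) ≈ 0.962. Adjusting to match 0.95 gives s ≈ 9.37.
So α = 0.54·9.37 ≈ 5.06, β = 0.46·9.37 ≈ 4.31.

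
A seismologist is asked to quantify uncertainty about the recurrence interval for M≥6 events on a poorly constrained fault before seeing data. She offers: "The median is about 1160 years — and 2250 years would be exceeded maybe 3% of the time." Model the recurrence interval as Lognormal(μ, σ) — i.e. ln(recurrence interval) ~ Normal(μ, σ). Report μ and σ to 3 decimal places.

If T ~ Lognormal(μ,σ) then ln T ~ Normal(μ,σ), so the p-quantile of ln T is μ + z_p·σ.
ln(1160) = 7.056 and ln(2250) = 7.719; z_{0.5} = 0, z_{0.97} = 1.881.
σ = (7.719 − 7.056)/(1.881 − (0)) = 0.352.
μ = 7.056 − (0)·0.352 = 7.056.

μ ≈ 7.056, σ ≈ 0.352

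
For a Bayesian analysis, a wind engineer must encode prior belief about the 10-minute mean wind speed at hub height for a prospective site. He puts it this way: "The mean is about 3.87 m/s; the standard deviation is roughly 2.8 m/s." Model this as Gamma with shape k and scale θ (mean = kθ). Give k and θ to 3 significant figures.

k ≈ 1.91, θ ≈ 2.03

For Gamma(k, scale θ): mean = kθ, variance = kθ², so CV = 1/√k.
CV = SD/mean = 2.8/3.87 = 0.7235, hence k = 1/CV² = 1.91.
Then θ = mean/k = 3.87/1.91 = 2.03.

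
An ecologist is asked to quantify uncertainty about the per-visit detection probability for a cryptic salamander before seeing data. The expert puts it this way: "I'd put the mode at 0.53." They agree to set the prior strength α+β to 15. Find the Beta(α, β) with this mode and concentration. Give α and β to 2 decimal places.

α = 7.89, β = 7.11

For α,β > 1 the Beta mode is (α−1)/(α+β−2). With α+β = 15, the mode is (α−1)/13.
Set (α−1)/13 = 0.53 → α = 1 + 0.53·13 = 7.89.
β = 15 − α = 7.11.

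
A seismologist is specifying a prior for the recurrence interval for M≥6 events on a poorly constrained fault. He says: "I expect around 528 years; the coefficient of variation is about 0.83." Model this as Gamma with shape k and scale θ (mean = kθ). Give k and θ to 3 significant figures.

For Gamma(k, scale θ): mean = kθ, variance = kθ², so CV = 1/√k.
CV = 0.83, hence k = 1/CV² = 1.45.
Then θ = mean/k = 528/1.45 = 364.

k ≈ 1.45, θ ≈ 364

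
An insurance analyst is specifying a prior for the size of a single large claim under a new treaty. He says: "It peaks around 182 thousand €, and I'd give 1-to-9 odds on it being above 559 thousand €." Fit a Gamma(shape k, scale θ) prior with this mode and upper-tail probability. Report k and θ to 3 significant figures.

k ≈ 2.51, θ ≈ 121

Gamma(k,θ) with k>1 has mode (k−1)θ, so θ = 182/(k−1).
Need P(X < 559) = 0.9 with θ tied to k this way. Start at k = 2, θ = 182: P(X<559) ≈ 0.811.
Too low — raise k to concentrate. Iterating converges to k ≈ 2.51.
Then θ = 182/(2.51−1) ≈ 121.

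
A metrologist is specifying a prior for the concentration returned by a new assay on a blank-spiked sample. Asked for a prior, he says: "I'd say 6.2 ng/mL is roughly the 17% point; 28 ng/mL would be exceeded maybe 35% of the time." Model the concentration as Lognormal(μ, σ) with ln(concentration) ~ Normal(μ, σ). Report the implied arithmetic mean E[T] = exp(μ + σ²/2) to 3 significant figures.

If T ~ Lognormal(μ,σ) then ln T ~ Normal(μ,σ), so the p-quantile of ln T is μ + z_p·σ.
ln(6.2) = 1.825 and ln(28) = 3.332; z_{0.17} = -0.9542, z_{0.65} = 0.3853.
σ = (3.332 − 1.825)/(0.3853 − (-0.9542)) = 1.126.
μ = 1.825 − (-0.9542)·1.126 = 2.899.
E[T] = exp(μ + σ²/2) = exp(2.899 + 0.6334) = 34.2 ng/mL.

E[T] ≈ 34.2 ng/mL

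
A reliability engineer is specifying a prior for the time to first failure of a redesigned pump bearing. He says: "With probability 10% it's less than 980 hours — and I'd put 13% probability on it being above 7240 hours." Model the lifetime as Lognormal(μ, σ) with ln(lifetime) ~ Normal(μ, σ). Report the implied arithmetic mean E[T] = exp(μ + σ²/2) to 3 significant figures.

If T ~ Lognormal(μ,σ) then ln T ~ Normal(μ,σ), so the p-quantile of ln T is μ + z_p·σ.
ln(980) = 6.888 and ln(7240) = 8.887; z_{0.1} = -1.282, z_{0.87} = 1.126.
σ = (8.887 − 6.888)/(1.126 − (-1.282)) = 0.831.
μ = 6.888 − (-1.282)·0.831 = 7.952.
E[T] = exp(μ + σ²/2) = exp(7.952 + 0.3449) = 4010 hours.

E[T] ≈ 4010 hours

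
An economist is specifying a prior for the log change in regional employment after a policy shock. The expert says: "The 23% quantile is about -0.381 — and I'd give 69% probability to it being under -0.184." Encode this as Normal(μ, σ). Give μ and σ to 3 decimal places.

For Normal(μ,σ), the p-quantile is μ + z_p·σ. Here z_{0.23} = -0.7388, z_{0.69} = 0.4959.
So -0.381 = μ − 0.7388σ and -0.184 = μ + 0.4959σ.
Subtracting: σ = (-0.184 − -0.381)/(0.4959 − (-0.7388)) = 0.160.
Then μ = -0.381 − (-0.7388)·0.160 = -0.263.

μ = -0.263, σ = 0.160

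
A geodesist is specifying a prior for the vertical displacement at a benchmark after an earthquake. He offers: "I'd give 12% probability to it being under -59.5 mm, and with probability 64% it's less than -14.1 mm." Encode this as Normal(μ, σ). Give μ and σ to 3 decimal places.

μ = -24.713, σ = 29.607

The p-quantile of Normal(μ,σ) is μ + z_p·σ, with z_{0.12} = -1.175 and z_{0.64} = 0.3585.
Eliminate σ: μ = (z₂·x₁ − z₁·x₂)/(z₂ − z₁) = (0.3585·-59.5 − (-1.175)·-14.1)/1.533 = -24.713.
Then σ = (x₂ − x₁)/(z₂ − z₁) = (-14.1 − -59.5)/1.533 = 29.607.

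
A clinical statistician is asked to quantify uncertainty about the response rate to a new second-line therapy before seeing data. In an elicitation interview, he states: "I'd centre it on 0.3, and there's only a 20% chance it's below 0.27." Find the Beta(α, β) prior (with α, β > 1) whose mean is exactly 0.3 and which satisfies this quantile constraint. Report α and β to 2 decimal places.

With mean 0.3 fixed, write α = 0.3s, β = 0.7s where s = α+β.
Need P(θ < 0.27) = 0.2 under Beta(0.3s, 0.7s). Normal approximation: (q−m)/√(m(1−m)/s) ≈ z_{0.2} = -0.842, so s ≈ 0.3·0.7·(-0.842)²/(0.27−0.3)² = 165.3.
At s = 165.3: P(θ<0.27) ≈ 0.202. Adjusting to match 0.2 gives s ≈ 167.72.
So α = 0.3·167.72 ≈ 50.31, β = 0.7·167.72 ≈ 117.40.

α ≈ 50.31, β ≈ 117.40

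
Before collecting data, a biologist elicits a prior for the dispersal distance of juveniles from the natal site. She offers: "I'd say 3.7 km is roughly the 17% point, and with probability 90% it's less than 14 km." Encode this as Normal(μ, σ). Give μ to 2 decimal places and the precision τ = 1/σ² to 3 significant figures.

μ = 8.10, τ = 0.0471

The p-quantile of Normal(μ,σ) is μ + z_p·σ, with z_{0.17} = -0.9542 and z_{0.9} = 1.282.
Eliminate σ: μ = (z₂·x₁ − z₁·x₂)/(z₂ − z₁) = (1.282·3.7 − (-0.9542)·14)/2.236 = 8.10.
Then σ = (x₂ − x₁)/(z₂ − z₁) = (14 − 3.7)/2.236 = 4.61.
Precision τ = 1/σ² = 1/4.607² = 0.0471.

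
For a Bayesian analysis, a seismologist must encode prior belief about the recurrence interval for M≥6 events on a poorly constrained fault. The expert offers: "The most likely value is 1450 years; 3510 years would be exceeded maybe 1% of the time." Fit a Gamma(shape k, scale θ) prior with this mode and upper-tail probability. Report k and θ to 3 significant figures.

k ≈ 7.05, θ ≈ 240

Gamma(k,θ) with k>1 has mode (k−1)θ, so θ = 1450/(k−1).
Need P(X < 3510) = 0.99 with θ tied to k this way. Start at k = 2, θ = 1450: P(X<3510) ≈ 0.696.
Too low — raise k to concentrate. Iterating converges to k ≈ 7.05.
Then θ = 1450/(7.05−1) ≈ 240.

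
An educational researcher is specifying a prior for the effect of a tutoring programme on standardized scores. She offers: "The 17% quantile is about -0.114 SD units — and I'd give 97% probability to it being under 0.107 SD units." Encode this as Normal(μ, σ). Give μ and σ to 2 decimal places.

μ = -0.04, σ = 0.08

For Normal(μ,σ), the p-quantile is μ + z_p·σ. Here z_{0.17} = -0.9542, z_{0.97} = 1.881.
So -0.114 = μ − 0.9542σ and 0.107 = μ + 1.881σ.
Subtracting: σ = (0.107 − -0.114)/(1.881 − (-0.9542)) = 0.08.
Then μ = -0.114 − (-0.9542)·0.08 = -0.04.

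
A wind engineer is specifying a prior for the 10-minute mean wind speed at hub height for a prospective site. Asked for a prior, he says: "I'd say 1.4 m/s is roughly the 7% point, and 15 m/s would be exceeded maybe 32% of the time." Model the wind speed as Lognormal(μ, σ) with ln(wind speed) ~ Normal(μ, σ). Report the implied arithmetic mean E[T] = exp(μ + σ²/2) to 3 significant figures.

If T ~ Lognormal(μ,σ) then ln T ~ Normal(μ,σ), so the p-quantile of ln T is μ + z_p·σ.
ln(1.4) = 0.3365 and ln(15) = 2.708; z_{0.07} = -1.476, z_{0.68} = 0.4677.
σ = (2.708 − 0.3365)/(0.4677 − (-1.476)) = 1.220.
μ = 0.3365 − (-1.476)·1.220 = 2.137.
E[T] = exp(μ + σ²/2) = exp(2.137 + 0.7445) = 17.8 m/s.

E[T] ≈ 17.8 m/s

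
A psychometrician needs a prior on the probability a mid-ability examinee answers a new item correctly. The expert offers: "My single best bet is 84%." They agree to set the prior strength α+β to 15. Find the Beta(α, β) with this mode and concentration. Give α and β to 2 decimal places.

For α,β > 1 the Beta mode is (α−1)/(α+β−2). With α+β = 15, the mode is (α−1)/13.
Set (α−1)/13 = 0.84 → α = 1 + 0.84·13 = 11.92.
β = 15 − α = 3.08.

α = 11.92, β = 3.08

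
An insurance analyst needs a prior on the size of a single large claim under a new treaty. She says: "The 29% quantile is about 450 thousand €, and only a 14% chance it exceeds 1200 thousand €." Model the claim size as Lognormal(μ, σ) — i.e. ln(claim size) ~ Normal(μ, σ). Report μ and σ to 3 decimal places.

μ ≈ 6.441, σ ≈ 0.600

If T ~ Lognormal(μ,σ) then ln T ~ Normal(μ,σ), so the p-quantile of ln T is μ + z_p·σ.
ln(450) = 6.109 and ln(1200) = 7.09; z_{0.29} = -0.5534, z_{0.86} = 1.08.
σ = (7.09 − 6.109)/(1.08 − (-0.5534)) = 0.600.
μ = 6.109 − (-0.5534)·0.600 = 6.441.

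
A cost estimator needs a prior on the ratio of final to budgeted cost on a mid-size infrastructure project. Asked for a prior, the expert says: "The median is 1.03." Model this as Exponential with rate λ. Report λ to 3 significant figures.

Exponential median = ln 2 / λ, so λ = ln 2 / 1.03 = 0.673.

λ ≈ 0.673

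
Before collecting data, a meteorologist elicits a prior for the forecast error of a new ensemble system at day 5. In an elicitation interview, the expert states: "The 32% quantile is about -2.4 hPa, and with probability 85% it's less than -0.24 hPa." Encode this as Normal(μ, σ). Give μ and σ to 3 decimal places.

μ = -1.728, σ = 1.436

The p-quantile of Normal(μ,σ) is μ + z_p·σ, with z_{0.32} = -0.4677 and z_{0.85} = 1.036.
Eliminate σ: μ = (z₂·x₁ − z₁·x₂)/(z₂ − z₁) = (1.036·-2.4 − (-0.4677)·-0.24)/1.504 = -1.728.
Then σ = (x₂ − x₁)/(z₂ − z₁) = (-0.24 − -2.4)/1.504 = 1.436.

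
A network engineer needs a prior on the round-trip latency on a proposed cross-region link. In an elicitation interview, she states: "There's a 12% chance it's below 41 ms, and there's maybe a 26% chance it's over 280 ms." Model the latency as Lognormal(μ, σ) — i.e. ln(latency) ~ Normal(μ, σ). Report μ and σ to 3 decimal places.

μ ≈ 4.955, σ ≈ 1.057

If T ~ Lognormal(μ,σ) then ln T ~ Normal(μ,σ), so the p-quantile of ln T is μ + z_p·σ.
ln(41) = 3.714 and ln(280) = 5.635; z_{0.12} = -1.175, z_{0.74} = 0.6433.
σ = (5.635 − 3.714)/(0.6433 − (-1.175)) = 1.057.
μ = 3.714 − (-1.175)·1.057 = 4.955.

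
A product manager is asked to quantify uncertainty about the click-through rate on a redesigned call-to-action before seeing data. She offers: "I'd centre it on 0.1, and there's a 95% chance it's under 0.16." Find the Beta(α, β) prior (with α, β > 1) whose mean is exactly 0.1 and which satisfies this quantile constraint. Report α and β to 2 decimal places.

α ≈ 8.00, β ≈ 71.98

With mean 0.1 fixed, write α = 0.1s, β = 0.9s where s = α+β.
Need P(θ < 0.16) = 0.95 under Beta(0.1s, 0.9s). Normal approximation: (q−m)/√(m(1−m)/s) ≈ z_{0.95} = 1.64, so s ≈ 0.1·0.9·(1.64)²/(0.16−0.1)² = 67.6.
At s = 67.6: P(θ<0.16) ≈ 0.937. Adjusting to match 0.95 gives s ≈ 79.98.
So α = 0.1·79.98 ≈ 8.00, β = 0.9·79.98 ≈ 71.98.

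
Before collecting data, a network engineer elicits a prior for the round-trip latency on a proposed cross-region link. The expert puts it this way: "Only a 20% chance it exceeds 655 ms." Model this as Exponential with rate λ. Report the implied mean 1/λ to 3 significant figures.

mean ≈ 407 ms

P(T > 655.0) = e^(−λ·655.0) = 0.2, so λ = −ln(0.2)/655.0 = 0.00246.
Mean = 1/λ = 407 ms.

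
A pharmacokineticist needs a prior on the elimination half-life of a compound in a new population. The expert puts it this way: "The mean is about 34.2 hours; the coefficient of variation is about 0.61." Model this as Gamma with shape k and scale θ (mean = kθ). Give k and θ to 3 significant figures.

k ≈ 2.69, θ ≈ 12.7

For Gamma(k, scale θ): mean = kθ, variance = kθ², so CV = 1/√k.
CV = 0.61, hence k = 1/CV² = 2.69.
Then θ = mean/k = 34.2/2.69 = 12.7.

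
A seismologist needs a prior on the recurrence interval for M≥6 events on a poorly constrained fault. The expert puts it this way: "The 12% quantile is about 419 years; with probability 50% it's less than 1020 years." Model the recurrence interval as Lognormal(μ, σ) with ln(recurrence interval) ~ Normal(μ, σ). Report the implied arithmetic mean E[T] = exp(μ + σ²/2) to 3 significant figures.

E[T] ≈ 1360 years

If T ~ Lognormal(μ,σ) then ln T ~ Normal(μ,σ), so the p-quantile of ln T is μ + z_p·σ.
ln(419) = 6.038 and ln(1020) = 6.928; z_{0.12} = -1.175, z_{0.5} = 0.
σ = (6.928 − 6.038)/(0 − (-1.175)) = 0.757.
μ = 6.038 − (-1.175)·0.757 = 6.928.
E[T] = exp(μ + σ²/2) = exp(6.928 + 0.2867) = 1360 years.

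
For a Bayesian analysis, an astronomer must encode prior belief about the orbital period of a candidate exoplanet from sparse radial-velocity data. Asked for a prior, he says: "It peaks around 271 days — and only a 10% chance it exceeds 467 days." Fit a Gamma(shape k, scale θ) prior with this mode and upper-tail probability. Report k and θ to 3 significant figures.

Gamma(k,θ) with k>1 has mode (k−1)θ, so θ = 271/(k−1).
Need P(X < 467) = 0.9 with θ tied to k this way. Start at k = 2, θ = 271: P(X<467) ≈ 0.514.
Too low — raise k to concentrate. Iterating converges to k ≈ 7.4.
Then θ = 271/(7.4−1) ≈ 42.3.

k ≈ 7.4, θ ≈ 42.3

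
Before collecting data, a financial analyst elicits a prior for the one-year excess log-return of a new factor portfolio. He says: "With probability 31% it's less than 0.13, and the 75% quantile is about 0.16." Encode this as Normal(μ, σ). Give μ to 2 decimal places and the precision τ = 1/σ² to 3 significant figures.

The p-quantile of Normal(μ,σ) is μ + z_p·σ, with z_{0.31} = -0.4959 and z_{0.75} = 0.6745.
Eliminate σ: μ = (z₂·x₁ − z₁·x₂)/(z₂ − z₁) = (0.6745·0.13 − (-0.4959)·0.16)/1.17 = 0.14.
Then σ = (x₂ − x₁)/(z₂ − z₁) = (0.16 − 0.13)/1.17 = 0.03.
Precision τ = 1/σ² = 1/0.02563² = 1520.

μ = 0.14, τ = 1520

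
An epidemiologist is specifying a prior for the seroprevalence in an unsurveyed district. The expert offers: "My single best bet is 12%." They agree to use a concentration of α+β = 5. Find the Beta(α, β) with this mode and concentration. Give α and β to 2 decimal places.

For α,β > 1 the Beta mode is (α−1)/(α+β−2). With α+β = 5, the mode is (α−1)/3.
Set (α−1)/3 = 0.12 → α = 1 + 0.12·3 = 1.36.
β = 5 − α = 3.64.

α = 1.36, β = 3.64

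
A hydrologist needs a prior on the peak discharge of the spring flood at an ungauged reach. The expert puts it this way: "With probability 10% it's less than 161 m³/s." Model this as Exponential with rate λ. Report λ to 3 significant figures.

λ ≈ 0.000654

P(T < 161.0) = 1 − e^(−λ·161.0) = 0.1, so λ = −ln(1−0.1)/161.0 = −ln(0.9)/161.0 = 0.000654.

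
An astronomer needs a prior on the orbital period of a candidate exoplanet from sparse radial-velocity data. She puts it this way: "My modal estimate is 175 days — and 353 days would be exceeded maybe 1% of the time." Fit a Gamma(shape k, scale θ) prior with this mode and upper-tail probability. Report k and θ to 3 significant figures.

Gamma(k,θ) with k>1 has mode (k−1)θ, so θ = 175/(k−1).
Need P(X < 353) = 0.99 with θ tied to k this way. Start at k = 2, θ = 175: P(X<353) ≈ 0.599.
Too low — raise k to concentrate. Iterating converges to k ≈ 11.
Then θ = 175/(11−1) ≈ 17.6.

k ≈ 11, θ ≈ 17.6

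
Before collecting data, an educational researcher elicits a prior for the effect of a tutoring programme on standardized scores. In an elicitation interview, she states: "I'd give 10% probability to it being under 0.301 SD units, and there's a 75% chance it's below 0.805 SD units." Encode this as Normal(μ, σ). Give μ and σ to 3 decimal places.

The p-quantile of Normal(μ,σ) is μ + z_p·σ, with z_{0.1} = -1.282 and z_{0.75} = 0.6745.
Eliminate σ: μ = (z₂·x₁ − z₁·x₂)/(z₂ − z₁) = (0.6745·0.301 − (-1.282)·0.805)/1.956 = 0.631.
Then σ = (x₂ − x₁)/(z₂ − z₁) = (0.805 − 0.301)/1.956 = 0.258.

μ = 0.631, σ = 0.258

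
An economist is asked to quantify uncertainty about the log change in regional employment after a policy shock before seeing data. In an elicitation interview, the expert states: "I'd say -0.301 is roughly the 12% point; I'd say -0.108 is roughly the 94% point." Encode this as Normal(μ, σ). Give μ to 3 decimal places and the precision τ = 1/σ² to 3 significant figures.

μ = -0.218, τ = 200

The p-quantile of Normal(μ,σ) is μ + z_p·σ, with z_{0.12} = -1.175 and z_{0.94} = 1.555.
Eliminate σ: μ = (z₂·x₁ − z₁·x₂)/(z₂ − z₁) = (1.555·-0.301 − (-1.175)·-0.108)/2.73 = -0.218.
Then σ = (x₂ − x₁)/(z₂ − z₁) = (-0.108 − -0.301)/2.73 = 0.071.
Precision τ = 1/σ² = 1/0.0707² = 200.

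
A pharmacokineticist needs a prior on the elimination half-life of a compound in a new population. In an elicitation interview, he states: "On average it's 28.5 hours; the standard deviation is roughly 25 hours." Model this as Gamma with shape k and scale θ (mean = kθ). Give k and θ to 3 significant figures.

k ≈ 1.3, θ ≈ 21.9

For Gamma(k, scale θ): mean = kθ, variance = kθ², so CV = 1/√k.
CV = SD/mean = 25/28.5 = 0.8772, hence k = 1/CV² = 1.3.
Then θ = mean/k = 28.5/1.3 = 21.9.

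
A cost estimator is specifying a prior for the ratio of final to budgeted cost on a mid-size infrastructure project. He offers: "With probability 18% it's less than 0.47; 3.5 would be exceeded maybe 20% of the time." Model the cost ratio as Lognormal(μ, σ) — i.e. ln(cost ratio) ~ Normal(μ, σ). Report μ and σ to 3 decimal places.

If T ~ Lognormal(μ,σ) then ln T ~ Normal(μ,σ), so the p-quantile of ln T is μ + z_p·σ.
ln(0.47) = -0.755 and ln(3.5) = 1.253; z_{0.18} = -0.9154, z_{0.8} = 0.8416.
σ = (1.253 − -0.755)/(0.8416 − (-0.9154)) = 1.143.
μ = -0.755 − (-0.9154)·1.143 = 0.291.

μ ≈ 0.291, σ ≈ 1.143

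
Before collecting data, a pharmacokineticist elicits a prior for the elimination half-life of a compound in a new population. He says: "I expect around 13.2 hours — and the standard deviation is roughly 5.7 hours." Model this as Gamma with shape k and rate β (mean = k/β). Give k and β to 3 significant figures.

For Gamma(k, rate β): mean = k/β, variance = k/β², so CV = 1/√k.
CV = SD/mean = 5.7/13.2 = 0.4318, hence k = 1/CV² = 5.36.
Then β = k/mean = 5.36/13.2 = 0.406.

k ≈ 5.36, β ≈ 0.406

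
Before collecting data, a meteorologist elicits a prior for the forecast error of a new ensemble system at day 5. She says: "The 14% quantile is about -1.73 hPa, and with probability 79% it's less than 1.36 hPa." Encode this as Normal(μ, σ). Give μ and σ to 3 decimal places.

μ = 0.039, σ = 1.638

The p-quantile of Normal(μ,σ) is μ + z_p·σ, with z_{0.14} = -1.08 and z_{0.79} = 0.8064.
Eliminate σ: μ = (z₂·x₁ − z₁·x₂)/(z₂ − z₁) = (0.8064·-1.73 − (-1.08)·1.36)/1.887 = 0.039.
Then σ = (x₂ − x₁)/(z₂ − z₁) = (1.36 − -1.73)/1.887 = 1.638.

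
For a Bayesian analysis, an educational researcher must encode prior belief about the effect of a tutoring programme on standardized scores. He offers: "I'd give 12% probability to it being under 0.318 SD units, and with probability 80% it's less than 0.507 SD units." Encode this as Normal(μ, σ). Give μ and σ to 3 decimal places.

μ = 0.428, σ = 0.094

The p-quantile of Normal(μ,σ) is μ + z_p·σ, with z_{0.12} = -1.175 and z_{0.8} = 0.8416.
Eliminate σ: μ = (z₂·x₁ − z₁·x₂)/(z₂ − z₁) = (0.8416·0.318 − (-1.175)·0.507)/2.017 = 0.428.
Then σ = (x₂ − x₁)/(z₂ − z₁) = (0.507 − 0.318)/2.017 = 0.094.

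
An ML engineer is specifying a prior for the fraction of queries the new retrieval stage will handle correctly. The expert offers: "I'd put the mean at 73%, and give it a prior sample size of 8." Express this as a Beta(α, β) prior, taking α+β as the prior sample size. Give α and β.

α = 5.84, β = 2.16

Under the effective-sample-size interpretation, Beta(α, β) has prior mean α/(α+β) and prior sample size α+β.
So α+β = 8 and α/(α+β) = 0.73, giving α = 0.73·8 = 5.84 and β = 8 − 5.84 = 2.16.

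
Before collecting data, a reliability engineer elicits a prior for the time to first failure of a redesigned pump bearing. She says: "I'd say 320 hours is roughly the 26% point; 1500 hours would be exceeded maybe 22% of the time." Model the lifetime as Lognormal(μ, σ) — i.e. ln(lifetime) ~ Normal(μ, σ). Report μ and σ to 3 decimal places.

If T ~ Lognormal(μ,σ) then ln T ~ Normal(μ,σ), so the p-quantile of ln T is μ + z_p·σ.
ln(320) = 5.768 and ln(1500) = 7.313; z_{0.26} = -0.6433, z_{0.78} = 0.7722.
σ = (7.313 − 5.768)/(0.7722 − (-0.6433)) = 1.091.
μ = 5.768 − (-0.6433)·1.091 = 6.470.

μ ≈ 6.470, σ ≈ 1.091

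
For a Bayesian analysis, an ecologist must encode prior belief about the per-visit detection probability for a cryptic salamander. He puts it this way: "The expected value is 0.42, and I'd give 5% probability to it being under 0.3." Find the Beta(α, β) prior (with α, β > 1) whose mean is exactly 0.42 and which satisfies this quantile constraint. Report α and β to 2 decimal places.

With mean 0.42 fixed, write α = 0.42s, β = 0.58s where s = α+β.
Need P(θ < 0.3) = 0.05 under Beta(0.42s, 0.58s). Normal approximation: (q−m)/√(m(1−m)/s) ≈ z_{0.05} = -1.64, so s ≈ 0.42·0.58·(-1.64)²/(0.3−0.42)² = 45.8.
At s = 45.8: P(θ<0.3) ≈ 0.045. Adjusting to match 0.05 gives s ≈ 43.29.
So α = 0.42·43.29 ≈ 18.18, β = 0.58·43.29 ≈ 25.11.

α ≈ 18.18, β ≈ 25.11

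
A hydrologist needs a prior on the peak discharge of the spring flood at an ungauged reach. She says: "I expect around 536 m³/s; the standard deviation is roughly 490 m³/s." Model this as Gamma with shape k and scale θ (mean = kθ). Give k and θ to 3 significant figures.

For Gamma(k, scale θ): mean = kθ, variance = kθ², so CV = 1/√k.
CV = SD/mean = 490/536 = 0.9142, hence k = 1/CV² = 1.2.
Then θ = mean/k = 536/1.2 = 448.

k ≈ 1.2, θ ≈ 448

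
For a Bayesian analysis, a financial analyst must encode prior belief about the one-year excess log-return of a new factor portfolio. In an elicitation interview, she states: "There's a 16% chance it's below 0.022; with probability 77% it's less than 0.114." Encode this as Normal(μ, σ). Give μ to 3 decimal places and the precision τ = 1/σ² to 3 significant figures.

μ = 0.075, τ = 355

The p-quantile of Normal(μ,σ) is μ + z_p·σ, with z_{0.16} = -0.9945 and z_{0.77} = 0.7388.
Eliminate σ: μ = (z₂·x₁ − z₁·x₂)/(z₂ − z₁) = (0.7388·0.022 − (-0.9945)·0.114)/1.733 = 0.075.
Then σ = (x₂ − x₁)/(z₂ − z₁) = (0.114 − 0.022)/1.733 = 0.053.
Precision τ = 1/σ² = 1/0.05308² = 355.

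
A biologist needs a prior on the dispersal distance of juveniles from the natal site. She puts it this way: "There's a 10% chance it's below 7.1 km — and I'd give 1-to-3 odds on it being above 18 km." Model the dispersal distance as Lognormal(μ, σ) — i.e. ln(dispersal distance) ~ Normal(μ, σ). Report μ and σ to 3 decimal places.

If T ~ Lognormal(μ,σ) then ln T ~ Normal(μ,σ), so the p-quantile of ln T is μ + z_p·σ.
ln(7.1) = 1.96 and ln(18) = 2.89; z_{0.1} = -1.282, z_{0.75} = 0.6745.
σ = (2.89 − 1.96)/(0.6745 − (-1.282)) = 0.476.
μ = 1.96 − (-1.282)·0.476 = 2.570.

μ ≈ 2.570, σ ≈ 0.476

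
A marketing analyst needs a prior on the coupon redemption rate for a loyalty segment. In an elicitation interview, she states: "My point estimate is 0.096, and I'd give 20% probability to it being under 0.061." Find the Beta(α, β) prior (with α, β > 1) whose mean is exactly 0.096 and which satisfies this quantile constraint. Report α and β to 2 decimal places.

With mean 0.096 fixed, write α = 0.096s, β = 0.904s where s = α+β.
Need P(θ < 0.061) = 0.2 under Beta(0.096s, 0.904s). Normal approximation: (q−m)/√(m(1−m)/s) ≈ z_{0.2} = -0.842, so s ≈ 0.096·0.904·(-0.842)²/(0.061−0.096)² = 50.2.
At s = 50.2: P(θ<0.061) ≈ 0.205. Adjusting to match 0.2 gives s ≈ 51.96.
So α = 0.096·51.96 ≈ 4.99, β = 0.904·51.96 ≈ 46.97.

α ≈ 4.99, β ≈ 46.97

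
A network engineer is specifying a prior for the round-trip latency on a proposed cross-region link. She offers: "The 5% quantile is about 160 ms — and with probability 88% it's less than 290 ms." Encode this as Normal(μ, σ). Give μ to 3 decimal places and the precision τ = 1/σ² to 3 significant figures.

μ = 235.831, τ = 0.000471

For Normal(μ,σ), the p-quantile is μ + z_p·σ. Here z_{0.05} = -1.645, z_{0.88} = 1.175.
So 160 = μ − 1.645σ and 290 = μ + 1.175σ.
Subtracting: σ = (290 − 160)/(1.175 − (-1.645)) = 46.102.
Then μ = 160 − (-1.645)·46.102 = 235.831.
Precision τ = 1/σ² = 1/46.1² = 0.000471.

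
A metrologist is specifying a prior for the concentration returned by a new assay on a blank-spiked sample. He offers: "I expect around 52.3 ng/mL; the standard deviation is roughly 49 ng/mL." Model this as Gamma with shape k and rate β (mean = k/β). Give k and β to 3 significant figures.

k ≈ 1.14, β ≈ 0.0218

For Gamma(k, rate β): mean = k/β, variance = k/β², so CV = 1/√k.
CV = SD/mean = 49/52.3 = 0.9369, hence k = 1/CV² = 1.14.
Then β = k/mean = 1.14/52.3 = 0.0218.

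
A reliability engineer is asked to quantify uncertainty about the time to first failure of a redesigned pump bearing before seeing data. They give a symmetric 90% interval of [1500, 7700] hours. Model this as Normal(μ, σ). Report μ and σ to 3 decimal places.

A symmetric 90% interval runs μ ± z·σ with z = 1.645.
Half-width = 3100, so σ = 3100/1.645 = 1884.666.
μ is the interval midpoint, 4600.000.

μ = 4600.000, σ = 1884.666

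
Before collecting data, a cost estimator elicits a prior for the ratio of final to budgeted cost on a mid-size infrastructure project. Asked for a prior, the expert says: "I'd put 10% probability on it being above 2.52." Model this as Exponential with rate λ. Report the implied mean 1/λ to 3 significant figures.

P(T > 2.52) = e^(−λ·2.52) = 0.1, so λ = −ln(0.1)/2.52 = 0.914.
Mean = 1/λ = 1.09.

mean ≈ 1.09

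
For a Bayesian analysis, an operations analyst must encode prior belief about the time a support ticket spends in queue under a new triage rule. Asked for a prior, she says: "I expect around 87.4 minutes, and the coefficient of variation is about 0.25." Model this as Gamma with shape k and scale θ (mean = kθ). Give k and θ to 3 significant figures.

For Gamma(k, scale θ): mean = kθ, variance = kθ², so CV = 1/√k.
CV = 0.25, hence k = 1/CV² = 16.
Then θ = mean/k = 87.4/16 = 5.46.

k ≈ 16, θ ≈ 5.46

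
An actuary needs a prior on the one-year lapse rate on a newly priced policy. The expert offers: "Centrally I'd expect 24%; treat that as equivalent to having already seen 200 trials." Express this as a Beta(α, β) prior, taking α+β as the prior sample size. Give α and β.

α = 48, β = 152

Under the effective-sample-size interpretation, Beta(α, β) has prior mean α/(α+β) and prior sample size α+β.
So α+β = 200 and α/(α+β) = 0.24, giving α = 0.24·200 = 48 and β = 200 − 48 = 152.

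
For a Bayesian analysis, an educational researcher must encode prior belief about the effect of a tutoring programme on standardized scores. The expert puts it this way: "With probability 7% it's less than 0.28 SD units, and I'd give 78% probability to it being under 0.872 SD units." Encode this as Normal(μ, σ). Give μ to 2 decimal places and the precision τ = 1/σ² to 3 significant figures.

μ = 0.67, τ = 14.4

For Normal(μ,σ), the p-quantile is μ + z_p·σ. Here z_{0.07} = -1.476, z_{0.78} = 0.7722.
So 0.28 = μ − 1.476σ and 0.872 = μ + 0.7722σ.
Subtracting: σ = (0.872 − 0.28)/(0.7722 − (-1.476)) = 0.26.
Then μ = 0.28 − (-1.476)·0.26 = 0.67.
Precision τ = 1/σ² = 1/0.2633² = 14.4.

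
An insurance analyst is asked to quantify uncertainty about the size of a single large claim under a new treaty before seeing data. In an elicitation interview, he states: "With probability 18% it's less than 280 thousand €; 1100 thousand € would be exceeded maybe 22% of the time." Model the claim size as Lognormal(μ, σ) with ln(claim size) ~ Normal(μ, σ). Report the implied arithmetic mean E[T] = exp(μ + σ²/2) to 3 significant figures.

E[T] ≈ 817 thousand €

If T ~ Lognormal(μ,σ) then ln T ~ Normal(μ,σ), so the p-quantile of ln T is μ + z_p·σ.
ln(280) = 5.635 and ln(1100) = 7.003; z_{0.18} = -0.9154, z_{0.78} = 0.7722.
σ = (7.003 − 5.635)/(0.7722 − (-0.9154)) = 0.811.
μ = 5.635 − (-0.9154)·0.811 = 6.377.
E[T] = exp(μ + σ²/2) = exp(6.377 + 0.3287) = 817 thousand €.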